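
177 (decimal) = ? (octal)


177 (base 10) = 177 (decimal)
177 (decimal) = 261 (base 8)


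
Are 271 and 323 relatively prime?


Euclidean algorithm:
323 = 1 * 271 + 52
271 = 5 * 52 + 11
52 = 4 * 11 + 8
11 = 1 * 8 + 3
8 = 2 * 3 + 2
3 = 1 * 2 + 1
2 = 2 * 1 + 0
GCD(271, 323) = 1

Yes, coprime (GCD = 1)


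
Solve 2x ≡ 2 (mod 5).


GCD(2, 5) = 1, unique solution
a^(-1) mod 5 = 3
x = 3 * 2 mod 5 = 1

x ≡ 1 (mod 5)


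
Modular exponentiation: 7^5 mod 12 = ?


7^1 mod 12 = 7
7^2 mod 12 = 1
7^3 mod 12 = 7
7^4 mod 12 = 1
7^5 mod 12 = 7


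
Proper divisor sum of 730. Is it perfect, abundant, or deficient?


Proper divisors: 1, 2, 5, 10, 73, 146, 365
Sum = 1 + 2 + 5 + 10 + 73 + 146 + 365 = 602
602 < 730 → deficient

s(730) = 602 (deficient)


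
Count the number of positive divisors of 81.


81 = 3^4
d(81) = (4+1) = 5

5 divisors


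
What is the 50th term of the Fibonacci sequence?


Sequence: 1, 1, 2, 3, 5, 8, 13, 21, 34, 55, 89, 144, 233, 377, 610, 987, 1597, 2584, 4181, 6765, 10946, 17711, 28657, 46368, 75025, 121393, 196418, 317811, 514229, 832040, 1346269, 2178309, 3524578, 5702887, 9227465, 14930352, 24157817, 39088169, 63245986, 102334155, 165580141, 267914296, 433494437, 701408733, 1134903170, 1836311903, 2971215073, 4807526976, 7778742049, 12586269025
F(50) = 12586269025


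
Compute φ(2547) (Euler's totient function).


2547 = 3^2 × 283
Prime factors: 3, 283
φ(2547) = 2547 × (1-1/3) × (1-1/283)
= 2547 × 2/3 × 282/283 = 1692

φ(2547) = 1692


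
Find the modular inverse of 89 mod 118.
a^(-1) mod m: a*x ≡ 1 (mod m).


Use the extended Euclidean algorithm on (118, 89); each row r = 118*s + 89*t:
r=118, s=1, t=0
r=89, s=0, t=1
q=1: r=29, s=1, t=-1   [118*(1) + 89*(-1) = 29]
q=3: r=2, s=-3, t=4   [118*(-3) + 89*(4) = 2]
q=14: r=1, s=43, t=-57   [118*(43) + 89*(-57) = 1]
q=2: r=0, s=-89, t=118   [118*(-89) + 89*(118) = 0]
GCD = 1 with t = -57, so 89*(-57) ≡ 1 (mod 118)
Inverse = -57 mod 118 = 61
Check: 89 * 61 = 5429 ≡ 1 (mod 118)

89^(-1) ≡ 61 (mod 118)


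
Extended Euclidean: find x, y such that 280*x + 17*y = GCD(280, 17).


Tabular extended Euclidean (each row: r = 280*s + 17*t):
r=280, s=1, t=0
r=17, s=0, t=1
q=16: r=8, s=1, t=-16   [280*(1) + 17*(-16) = 8]
q=2: r=1, s=-2, t=33   [280*(-2) + 17*(33) = 1]
q=8: r=0, s=17, t=-280   [280*(17) + 17*(-280) = 0]
GCD = 1; from the row with r=1: x=-2, y=33
Check: 280*(-2) + 17*(33) = -560 + 561 = 1

GCD = 1, x = -2, y = 33


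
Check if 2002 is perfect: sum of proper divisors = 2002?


Proper divisors of 2002: 1, 2, 7, 11, 13, 14, 22, 26, 77, 91, 143, 154, 182, 286, 1001
Sum = 1 + 2 + 7 + 11 + 13 + 14 + 22 + 26 + 77 + 91 + 143 + 154 + 182 + 286 + 1001 = 2030

No, 2002 is not perfect (2030 ≠ 2002)


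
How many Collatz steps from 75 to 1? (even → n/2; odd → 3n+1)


75 → 226 → 113 → 340 → 170 → 85 → 256 → 128 → 64 → 32 → 16 → 8 → 4 → 2 → 1
Total steps = 14

14 steps


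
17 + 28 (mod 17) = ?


17 + 28 = 45
45 mod 17 = 11


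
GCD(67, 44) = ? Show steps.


67 = 1 * 44 + 23
44 = 1 * 23 + 21
23 = 1 * 21 + 2
21 = 10 * 2 + 1
2 = 2 * 1 + 0
GCD = 1


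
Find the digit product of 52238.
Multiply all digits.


5 × 2 × 2 × 3 × 8 = 480


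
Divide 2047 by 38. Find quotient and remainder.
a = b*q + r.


2047 = 38 * 53 + 33
Check: 2014 + 33 = 2047

q = 53, r = 33


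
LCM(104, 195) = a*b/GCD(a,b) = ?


GCD(104, 195) = 13
LCM = 104*195/13 = 20280/13 = 1560

LCM = 1560


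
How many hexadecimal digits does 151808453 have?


151808453 in base 16 = 90C69C5
Number of digits = 7

7 digits (base 16)


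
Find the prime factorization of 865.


865 / 5 = 173
173 / 173 = 1
865 = 5 × 173


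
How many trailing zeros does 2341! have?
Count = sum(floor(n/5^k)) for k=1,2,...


floor(2341/5) = 468
floor(2341/25) = 93
floor(2341/125) = 18
floor(2341/625) = 3
Total = 582

582 trailing zeros


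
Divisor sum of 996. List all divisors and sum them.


Divisors of 996: 1, 2, 3, 4, 6, 12, 83, 166, 249, 332, 498, 996
Sum = 1 + 2 + 3 + 4 + 6 + 12 + 83 + 166 + 249 + 332 + 498 + 996 = 2352

σ(996) = 2352


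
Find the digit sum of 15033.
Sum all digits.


1 + 5 + 0 + 3 + 3 = 12


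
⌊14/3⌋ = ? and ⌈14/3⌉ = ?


14/3 = 4.6667
floor = 4
ceil = 5

floor = 4, ceil = 5


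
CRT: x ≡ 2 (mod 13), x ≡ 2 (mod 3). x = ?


M = 13*3 = 39
M1 = M/13 = 3, M2 = M/3 = 13
M1^(-1) mod 13 = 9, M2^(-1) mod 3 = 1
x = 2*3*9 + 2*13*1 = 80
80 mod 39 = 2
Check: 2 mod 13 = 2 ✓, 2 mod 3 = 2 ✓

x ≡ 2 (mod 39)


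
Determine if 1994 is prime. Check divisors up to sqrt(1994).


1994 / 2 = 997 (exact division)
1994 is NOT prime.

No, 1994 is not prime


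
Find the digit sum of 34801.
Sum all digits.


3 + 4 + 8 + 0 + 1 = 16


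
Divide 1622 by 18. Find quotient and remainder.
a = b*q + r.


1622 = 18 * 90 + 2
Check: 1620 + 2 = 1622

q = 90, r = 2


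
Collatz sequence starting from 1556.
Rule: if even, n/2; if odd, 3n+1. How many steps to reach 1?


1556 → 778 → 389 → 1168 → 584 → 292 → 146 → 73 → 220 → 110 → 55 → 166 → 83 → 250 → 125 → 376 → 188 → 94 → 47 → 142 → 71 → 214 → 107 → 322 → 161 → 484 → 242 → 121 → 364 → 182 → 91 → 274 → 137 → 412 → 206 → 103 → 310 → 155 → 466 → 233 → 700 → 350 → 175 → 526 → 263 → 790 → 395 → 1186 → 593 → 1780 → 890 → 445 → 1336 → 668 → 334 → 167 → 502 → 251 → 754 → 377 → 1132 → 566 → 283 → 850 → 425 → 1276 → 638 → 319 → 958 → 479 → 1438 → 719 → 2158 → 1079 → 3238 → 1619 → 4858 → 2429 → 7288 → 3644 → 1822 → 911 → 2734 → 1367 → 4102 → 2051 → 6154 → 3077 → 9232 → 4616 → 2308 → 1154 → 577 → 1732 → 866 → 433 → 1300 → 650 → 325 → 976 → 488 → 244 → 122 → 61 → 184 → 92 → 46 → 23 → 70 → 35 → 106 → 53 → 160 → 80 → 40 → 20 → 10 → 5 → 16 → 8 → 4 → 2 → 1
Total steps = 122

122 steps


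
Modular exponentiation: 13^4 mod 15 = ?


13^1 mod 15 = 13
13^2 mod 15 = 4
13^3 mod 15 = 7
13^4 mod 15 = 1


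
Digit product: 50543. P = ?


5 × 0 × 5 × 4 × 3 = 0


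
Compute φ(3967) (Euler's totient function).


3967 = 3967
Prime factors: 3967
φ(3967) = 3967 × (1-1/3967)
= 3967 × 3966/3967 = 3966

φ(3967) = 3966


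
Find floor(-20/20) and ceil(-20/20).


-20/20 = -1.0000
floor = -1
ceil = -1

floor = -1, ceil = -1


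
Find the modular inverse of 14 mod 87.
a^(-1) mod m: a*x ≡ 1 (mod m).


Use the extended Euclidean algorithm on (87, 14); each row r = 87*s + 14*t:
r=87, s=1, t=0
r=14, s=0, t=1
q=6: r=3, s=1, t=-6   [87*(1) + 14*(-6) = 3]
q=4: r=2, s=-4, t=25   [87*(-4) + 14*(25) = 2]
q=1: r=1, s=5, t=-31   [87*(5) + 14*(-31) = 1]
q=2: r=0, s=-14, t=87   [87*(-14) + 14*(87) = 0]
GCD = 1 with t = -31, so 14*(-31) ≡ 1 (mod 87)
Inverse = -31 mod 87 = 56
Check: 14 * 56 = 784 ≡ 1 (mod 87)

14^(-1) ≡ 56 (mod 87)


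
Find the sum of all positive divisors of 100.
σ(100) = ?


Divisors of 100: 1, 2, 4, 5, 10, 20, 25, 50, 100
Sum = 1 + 2 + 4 + 5 + 10 + 20 + 25 + 50 + 100 = 217

σ(100) = 217


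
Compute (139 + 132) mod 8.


139 + 132 = 271
271 mod 8 = 7


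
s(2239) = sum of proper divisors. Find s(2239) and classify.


Proper divisors: 1
Sum = 1 = 1
1 < 2239 → deficient

s(2239) = 1 (deficient)


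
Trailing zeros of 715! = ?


floor(715/5) = 143
floor(715/25) = 28
floor(715/125) = 5
floor(715/625) = 1
Total = 177

177 trailing zeros


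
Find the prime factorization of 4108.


4108 / 2 = 2054
2054 / 2 = 1027
1027 / 13 = 79
79 / 79 = 1
4108 = 2^2 × 13 × 79


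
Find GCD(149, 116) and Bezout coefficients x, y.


Tabular extended Euclidean (each row: r = 149*s + 116*t):
r=149, s=1, t=0
r=116, s=0, t=1
q=1: r=33, s=1, t=-1   [149*(1) + 116*(-1) = 33]
q=3: r=17, s=-3, t=4   [149*(-3) + 116*(4) = 17]
q=1: r=16, s=4, t=-5   [149*(4) + 116*(-5) = 16]
q=1: r=1, s=-7, t=9   [149*(-7) + 116*(9) = 1]
q=16: r=0, s=116, t=-149   [149*(116) + 116*(-149) = 0]
GCD = 1; from the row with r=1: x=-7, y=9
Check: 149*(-7) + 116*(9) = -1043 + 1044 = 1

GCD = 1, x = -7, y = 9


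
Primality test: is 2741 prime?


Check divisors up to sqrt(2741) = 52.3546
No divisors found.
2741 is prime.

Yes, 2741 is prime


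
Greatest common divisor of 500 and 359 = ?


500 = 1 * 359 + 141
359 = 2 * 141 + 77
141 = 1 * 77 + 64
77 = 1 * 64 + 13
64 = 4 * 13 + 12
13 = 1 * 12 + 1
12 = 12 * 1 + 0
GCD = 1


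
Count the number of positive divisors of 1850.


1850 = 2^1 × 5^2 × 37^1
d(1850) = (1+1) × (2+1) × (1+1) = 12

12 divisors


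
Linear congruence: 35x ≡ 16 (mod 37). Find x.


GCD(35, 37) = 1, unique solution
a^(-1) mod 37 = 18
x = 18 * 16 mod 37 = 29

x ≡ 29 (mod 37)


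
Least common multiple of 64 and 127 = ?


GCD(64, 127) = 1
LCM = 64*127/1 = 8128/1 = 8128

LCM = 8128


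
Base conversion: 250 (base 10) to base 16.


250 (base 10) = 250 (decimal)
250 (decimal) = FA (base 16)


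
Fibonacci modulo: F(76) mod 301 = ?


F(k) mod 301 for k=1..76:
1, 1, 2, 3, 5, 8, 13, 21, 34, 55, 89, 144, 233, 76, 8, 84, 92, 176, 268, 143, 110, 253, 62, 14, 76, 90, 166, 256, 121, 76, 197, 273, 169, 141, 9, 150, 159, 8, 167, 175, 41, 216, 257, 172, 128, 300, 127, 126, 253, 78, 30, 108, 138, 246, 83, 28, 111, 139, 250, 88, 37, 125, 162, 287, 148, 134, 282, 115, 96, 211, 6, 217, 223, 139, 61, 200
F(76) mod 301 = 200


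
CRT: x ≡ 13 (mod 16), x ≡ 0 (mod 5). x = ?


M = 16*5 = 80
M1 = M/16 = 5, M2 = M/5 = 16
M1^(-1) mod 16 = 13, M2^(-1) mod 5 = 1
x = 13*5*13 + 0*16*1 = 845
845 mod 80 = 45
Check: 45 mod 16 = 13 ✓, 45 mod 5 = 0 ✓

x ≡ 45 (mod 80)


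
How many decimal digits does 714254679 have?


714254679 has 9 digits in base 10
floor(log10(714254679)) + 1 = floor(8.8539) + 1 = 9

9 digits (base 10)


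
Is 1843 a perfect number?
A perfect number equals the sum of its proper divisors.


Proper divisors of 1843: 1, 19, 97
Sum = 1 + 19 + 97 = 117

No, 1843 is not perfect (117 ≠ 1843)


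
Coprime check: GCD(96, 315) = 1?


Euclidean algorithm:
315 = 3 * 96 + 27
96 = 3 * 27 + 15
27 = 1 * 15 + 12
15 = 1 * 12 + 3
12 = 4 * 3 + 0
GCD(96, 315) = 3

No, not coprime (GCD = 3)


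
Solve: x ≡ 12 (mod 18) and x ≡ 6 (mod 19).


M = 18*19 = 342
M1 = M/18 = 19, M2 = M/19 = 18
M1^(-1) mod 18 = 1, M2^(-1) mod 19 = 18
x = 12*19*1 + 6*18*18 = 2172
2172 mod 342 = 120
Check: 120 mod 18 = 12 ✓, 120 mod 19 = 6 ✓

x ≡ 120 (mod 342)


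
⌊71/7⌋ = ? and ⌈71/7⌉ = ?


71/7 = 10.1429
floor = 10
ceil = 11

floor = 10, ceil = 11


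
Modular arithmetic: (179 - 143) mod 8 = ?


179 - 143 = 36
36 mod 8 = 4


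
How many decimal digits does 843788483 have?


843788483 has 9 digits in base 10
floor(log10(843788483)) + 1 = floor(8.9262) + 1 = 9

9 digits (base 10)


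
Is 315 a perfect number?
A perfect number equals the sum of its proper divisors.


Proper divisors of 315: 1, 3, 5, 7, 9, 15, 21, 35, 45, 63, 105
Sum = 1 + 3 + 5 + 7 + 9 + 15 + 21 + 35 + 45 + 63 + 105 = 309

No, 315 is not perfect (309 ≠ 315)


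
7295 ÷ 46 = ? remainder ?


7295 = 46 * 158 + 27
Check: 7268 + 27 = 7295

q = 158, r = 27


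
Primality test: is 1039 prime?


Check divisors up to sqrt(1039) = 32.2335
No divisors found.
1039 is prime.

Yes, 1039 is prime


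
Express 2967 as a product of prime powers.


2967 / 3 = 989
989 / 23 = 43
43 / 43 = 1
2967 = 3 × 23 × 43


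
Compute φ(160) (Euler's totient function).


160 = 2^5 × 5
Prime factors: 2, 5
φ(160) = 160 × (1-1/2) × (1-1/5)
= 160 × 1/2 × 4/5 = 64

φ(160) = 64


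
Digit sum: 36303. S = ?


3 + 6 + 3 + 0 + 3 = 15


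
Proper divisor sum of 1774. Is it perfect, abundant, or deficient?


Proper divisors: 1, 2, 887
Sum = 1 + 2 + 887 = 890
890 < 1774 → deficient

s(1774) = 890 (deficient)


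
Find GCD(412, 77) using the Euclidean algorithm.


412 = 5 * 77 + 27
77 = 2 * 27 + 23
27 = 1 * 23 + 4
23 = 5 * 4 + 3
4 = 1 * 3 + 1
3 = 3 * 1 + 0
GCD = 1


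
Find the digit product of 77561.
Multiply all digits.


7 × 7 × 5 × 6 × 1 = 1470


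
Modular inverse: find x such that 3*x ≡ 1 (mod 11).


Use the extended Euclidean algorithm on (11, 3); each row r = 11*s + 3*t:
r=11, s=1, t=0
r=3, s=0, t=1
q=3: r=2, s=1, t=-3   [11*(1) + 3*(-3) = 2]
q=1: r=1, s=-1, t=4   [11*(-1) + 3*(4) = 1]
q=2: r=0, s=3, t=-11   [11*(3) + 3*(-11) = 0]
GCD = 1 with t = 4, so 3*(4) ≡ 1 (mod 11)
Inverse = 4 mod 11 = 4
Check: 3 * 4 = 12 ≡ 1 (mod 11)

3^(-1) ≡ 4 (mod 11)


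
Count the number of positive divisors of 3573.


3573 = 3^2 × 397^1
d(3573) = (2+1) × (1+1) = 6

6 divisors


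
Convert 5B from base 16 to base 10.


5B (base 16) = 91 (decimal)
91 (decimal) = 91 (base 10)


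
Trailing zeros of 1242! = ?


floor(1242/5) = 248
floor(1242/25) = 49
floor(1242/125) = 9
floor(1242/625) = 1
Total = 307

307 trailing zeros


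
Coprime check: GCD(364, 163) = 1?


Euclidean algorithm:
364 = 2 * 163 + 38
163 = 4 * 38 + 11
38 = 3 * 11 + 5
11 = 2 * 5 + 1
5 = 5 * 1 + 0
GCD(364, 163) = 1

Yes, coprime (GCD = 1)


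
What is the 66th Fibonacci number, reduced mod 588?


F(k) mod 588 for k=1..66:
1, 1, 2, 3, 5, 8, 13, 21, 34, 55, 89, 144, 233, 377, 22, 399, 421, 232, 65, 297, 362, 71, 433, 504, 349, 265, 26, 291, 317, 20, 337, 357, 106, 463, 569, 444, 425, 281, 118, 399, 517, 328, 257, 585, 254, 251, 505, 168, 85, 253, 338, 3, 341, 344, 97, 441, 538, 391, 341, 144, 485, 41, 526, 567, 505, 484
F(66) mod 588 = 484


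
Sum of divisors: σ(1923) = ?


Divisors of 1923: 1, 3, 641, 1923
Sum = 1 + 3 + 641 + 1923 = 2568

σ(1923) = 2568


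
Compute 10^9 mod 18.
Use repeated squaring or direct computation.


10^1 mod 18 = 10
10^2 mod 18 = 10
10^3 mod 18 = 10
10^4 mod 18 = 10
10^5 mod 18 = 10
10^6 mod 18 = 10
10^7 mod 18 = 10
10^8 mod 18 = 10
10^9 mod 18 = 10


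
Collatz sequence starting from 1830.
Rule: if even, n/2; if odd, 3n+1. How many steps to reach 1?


1830 → 915 → 2746 → 1373 → 4120 → 2060 → 1030 → 515 → 1546 → 773 → 2320 → 1160 → 580 → 290 → 145 → 436 → 218 → 109 → 328 → 164 → 82 → 41 → 124 → 62 → 31 → 94 → 47 → 142 → 71 → 214 → 107 → 322 → 161 → 484 → 242 → 121 → 364 → 182 → 91 → 274 → 137 → 412 → 206 → 103 → 310 → 155 → 466 → 233 → 700 → 350 → 175 → 526 → 263 → 790 → 395 → 1186 → 593 → 1780 → 890 → 445 → 1336 → 668 → 334 → 167 → 502 → 251 → 754 → 377 → 1132 → 566 → 283 → 850 → 425 → 1276 → 638 → 319 → 958 → 479 → 1438 → 719 → 2158 → 1079 → 3238 → 1619 → 4858 → 2429 → 7288 → 3644 → 1822 → 911 → 2734 → 1367 → 4102 → 2051 → 6154 → 3077 → 9232 → 4616 → 2308 → 1154 → 577 → 1732 → 866 → 433 → 1300 → 650 → 325 → 976 → 488 → 244 → 122 → 61 → 184 → 92 → 46 → 23 → 70 → 35 → 106 → 53 → 160 → 80 → 40 → 20 → 10 → 5 → 16 → 8 → 4 → 2 → 1
Total steps = 130

130 steps


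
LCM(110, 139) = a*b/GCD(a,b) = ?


GCD(110, 139) = 1
LCM = 110*139/1 = 15290/1 = 15290

LCM = 15290


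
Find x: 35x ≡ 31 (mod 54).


GCD(35, 54) = 1, unique solution
a^(-1) mod 54 = 17
x = 17 * 31 mod 54 = 41

x ≡ 41 (mod 54)


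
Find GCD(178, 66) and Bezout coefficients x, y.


Tabular extended Euclidean (each row: r = 178*s + 66*t):
r=178, s=1, t=0
r=66, s=0, t=1
q=2: r=46, s=1, t=-2   [178*(1) + 66*(-2) = 46]
q=1: r=20, s=-1, t=3   [178*(-1) + 66*(3) = 20]
q=2: r=6, s=3, t=-8   [178*(3) + 66*(-8) = 6]
q=3: r=2, s=-10, t=27   [178*(-10) + 66*(27) = 2]
q=3: r=0, s=33, t=-89   [178*(33) + 66*(-89) = 0]
GCD = 2; from the row with r=2: x=-10, y=27
Check: 178*(-10) + 66*(27) = -1780 + 1782 = 2

GCD = 2, x = -10, y = 27


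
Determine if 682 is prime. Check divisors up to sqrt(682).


682 / 2 = 341 (exact division)
682 is NOT prime.

No, 682 is not prime


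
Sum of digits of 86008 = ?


8 + 6 + 0 + 0 + 8 = 22


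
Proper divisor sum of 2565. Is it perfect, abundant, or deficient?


Proper divisors: 1, 3, 5, 9, 15, 19, 27, 45, 57, 95, 135, 171, 285, 513, 855
Sum = 1 + 3 + 5 + 9 + 15 + 19 + 27 + 45 + 57 + 95 + 135 + 171 + 285 + 513 + 855 = 2235
2235 < 2565 → deficient

s(2565) = 2235 (deficient)


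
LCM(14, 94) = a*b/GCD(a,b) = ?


GCD(14, 94) = 2
LCM = 14*94/2 = 1316/2 = 658

LCM = 658


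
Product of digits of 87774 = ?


8 × 7 × 7 × 7 × 4 = 10976


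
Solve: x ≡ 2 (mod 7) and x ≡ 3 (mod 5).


M = 7*5 = 35
M1 = M/7 = 5, M2 = M/5 = 7
M1^(-1) mod 7 = 3, M2^(-1) mod 5 = 3
x = 2*5*3 + 3*7*3 = 93
93 mod 35 = 23
Check: 23 mod 7 = 2 ✓, 23 mod 5 = 3 ✓

x ≡ 23 (mod 35)


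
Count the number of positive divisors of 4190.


4190 = 2^1 × 5^1 × 419^1
d(4190) = (1+1) × (1+1) × (1+1) = 8

8 divisors


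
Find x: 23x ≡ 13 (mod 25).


GCD(23, 25) = 1, unique solution
a^(-1) mod 25 = 12
x = 12 * 13 mod 25 = 6

x ≡ 6 (mod 25)


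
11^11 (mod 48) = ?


11^1 mod 48 = 11
11^2 mod 48 = 25
11^3 mod 48 = 35
11^4 mod 48 = 1
11^5 mod 48 = 11
11^6 mod 48 = 25
11^7 mod 48 = 35
11^8 mod 48 = 1
11^9 mod 48 = 11
11^10 mod 48 = 25
11^11 mod 48 = 35


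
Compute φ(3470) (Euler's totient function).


3470 = 2 × 5 × 347
Prime factors: 2, 5, 347
φ(3470) = 3470 × (1-1/2) × (1-1/5) × (1-1/347)
= 3470 × 1/2 × 4/5 × 346/347 = 1384

φ(3470) = 1384


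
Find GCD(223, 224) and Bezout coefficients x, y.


Tabular extended Euclidean (each row: r = 223*s + 224*t):
r=223, s=1, t=0
r=224, s=0, t=1
q=0: r=223, s=1, t=0   [223*(1) + 224*(0) = 223]
q=1: r=1, s=-1, t=1   [223*(-1) + 224*(1) = 1]
q=223: r=0, s=224, t=-223   [223*(224) + 224*(-223) = 0]
GCD = 1; from the row with r=1: x=-1, y=1
Check: 223*(-1) + 224*(1) = -223 + 224 = 1

GCD = 1, x = -1, y = 1


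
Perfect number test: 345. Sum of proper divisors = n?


Proper divisors of 345: 1, 3, 5, 15, 23, 69, 115
Sum = 1 + 3 + 5 + 15 + 23 + 69 + 115 = 231

No, 345 is not perfect (231 ≠ 345)


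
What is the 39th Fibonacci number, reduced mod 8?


F(k) mod 8 for k=1..39:
1, 1, 2, 3, 5, 0, 5, 5, 2, 7, 1, 0, 1, 1, 2, 3, 5, 0, 5, 5, 2, 7, 1, 0, 1, 1, 2, 3, 5, 0, 5, 5, 2, 7, 1, 0, 1, 1, 2
F(39) mod 8 = 2


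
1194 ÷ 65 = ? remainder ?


1194 = 65 * 18 + 24
Check: 1170 + 24 = 1194

q = 18, r = 24


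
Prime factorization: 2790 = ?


2790 / 2 = 1395
1395 / 3 = 465
465 / 3 = 155
155 / 5 = 31
31 / 31 = 1
2790 = 2 × 3^2 × 5 × 31


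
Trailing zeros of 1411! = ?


floor(1411/5) = 282
floor(1411/25) = 56
floor(1411/125) = 11
floor(1411/625) = 2
Total = 351

351 trailing zeros


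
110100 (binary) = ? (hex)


110100 (base 2) = 52 (decimal)
52 (decimal) = 34 (base 16)


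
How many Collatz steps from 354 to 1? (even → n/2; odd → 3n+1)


354 → 177 → 532 → 266 → 133 → 400 → 200 → 100 → 50 → 25 → 76 → 38 → 19 → 58 → 29 → 88 → 44 → 22 → 11 → 34 → 17 → 52 → 26 → 13 → 40 → 20 → 10 → 5 → 16 → 8 → 4 → 2 → 1
Total steps = 32

32 steps


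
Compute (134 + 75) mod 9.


134 + 75 = 209
209 mod 9 = 2


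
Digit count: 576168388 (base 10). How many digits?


576168388 has 9 digits in base 10
floor(log10(576168388)) + 1 = floor(8.7605) + 1 = 9

9 digits (base 10)


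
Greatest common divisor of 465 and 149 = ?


465 = 3 * 149 + 18
149 = 8 * 18 + 5
18 = 3 * 5 + 3
5 = 1 * 3 + 2
3 = 1 * 2 + 1
2 = 2 * 1 + 0
GCD = 1


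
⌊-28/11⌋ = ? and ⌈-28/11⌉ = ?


-28/11 = -2.5455
floor = -3
ceil = -2

floor = -3, ceil = -2


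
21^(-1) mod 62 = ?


Use the extended Euclidean algorithm on (62, 21); each row r = 62*s + 21*t:
r=62, s=1, t=0
r=21, s=0, t=1
q=2: r=20, s=1, t=-2   [62*(1) + 21*(-2) = 20]
q=1: r=1, s=-1, t=3   [62*(-1) + 21*(3) = 1]
q=20: r=0, s=21, t=-62   [62*(21) + 21*(-62) = 0]
GCD = 1 with t = 3, so 21*(3) ≡ 1 (mod 62)
Inverse = 3 mod 62 = 3
Check: 21 * 3 = 63 ≡ 1 (mod 62)

21^(-1) ≡ 3 (mod 62)


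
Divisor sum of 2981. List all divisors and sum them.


Divisors of 2981: 1, 11, 271, 2981
Sum = 1 + 11 + 271 + 2981 = 3264

σ(2981) = 3264


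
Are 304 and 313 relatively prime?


Euclidean algorithm:
313 = 1 * 304 + 9
304 = 33 * 9 + 7
9 = 1 * 7 + 2
7 = 3 * 2 + 1
2 = 2 * 1 + 0
GCD(304, 313) = 1

Yes, coprime (GCD = 1)


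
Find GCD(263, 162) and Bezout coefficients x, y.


Tabular extended Euclidean (each row: r = 263*s + 162*t):
r=263, s=1, t=0
r=162, s=0, t=1
q=1: r=101, s=1, t=-1   [263*(1) + 162*(-1) = 101]
q=1: r=61, s=-1, t=2   [263*(-1) + 162*(2) = 61]
q=1: r=40, s=2, t=-3   [263*(2) + 162*(-3) = 40]
q=1: r=21, s=-3, t=5   [263*(-3) + 162*(5) = 21]
q=1: r=19, s=5, t=-8   [263*(5) + 162*(-8) = 19]
q=1: r=2, s=-8, t=13   [263*(-8) + 162*(13) = 2]
q=9: r=1, s=77, t=-125   [263*(77) + 162*(-125) = 1]
q=2: r=0, s=-162, t=263   [263*(-162) + 162*(263) = 0]
GCD = 1; from the row with r=1: x=77, y=-125
Check: 263*(77) + 162*(-125) = 20251 - 20250 = 1

GCD = 1, x = 77, y = -125


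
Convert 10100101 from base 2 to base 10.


10100101 (base 2) = 165 (decimal)
165 (decimal) = 165 (base 10)


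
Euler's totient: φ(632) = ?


632 = 2^3 × 79
Prime factors: 2, 79
φ(632) = 632 × (1-1/2) × (1-1/79)
= 632 × 1/2 × 78/79 = 312

φ(632) = 312


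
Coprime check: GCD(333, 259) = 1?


Euclidean algorithm:
333 = 1 * 259 + 74
259 = 3 * 74 + 37
74 = 2 * 37 + 0
GCD(333, 259) = 37

No, not coprime (GCD = 37)


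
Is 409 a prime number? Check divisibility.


Check divisors up to sqrt(409) = 20.2237
No divisors found.
409 is prime.

Yes, 409 is prime


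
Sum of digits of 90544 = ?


9 + 0 + 5 + 4 + 4 = 22


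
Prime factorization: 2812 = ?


2812 / 2 = 1406
1406 / 2 = 703
703 / 19 = 37
37 / 37 = 1
2812 = 2^2 × 19 × 37


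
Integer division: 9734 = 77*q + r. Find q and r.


9734 = 77 * 126 + 32
Check: 9702 + 32 = 9734

q = 126, r = 32


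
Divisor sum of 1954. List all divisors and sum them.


Divisors of 1954: 1, 2, 977, 1954
Sum = 1 + 2 + 977 + 1954 = 2934

σ(1954) = 2934


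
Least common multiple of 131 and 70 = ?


GCD(131, 70) = 1
LCM = 131*70/1 = 9170/1 = 9170

LCM = 9170


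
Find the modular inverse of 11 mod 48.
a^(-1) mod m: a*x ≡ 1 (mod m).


Use the extended Euclidean algorithm on (48, 11); each row r = 48*s + 11*t:
r=48, s=1, t=0
r=11, s=0, t=1
q=4: r=4, s=1, t=-4   [48*(1) + 11*(-4) = 4]
q=2: r=3, s=-2, t=9   [48*(-2) + 11*(9) = 3]
q=1: r=1, s=3, t=-13   [48*(3) + 11*(-13) = 1]
q=3: r=0, s=-11, t=48   [48*(-11) + 11*(48) = 0]
GCD = 1 with t = -13, so 11*(-13) ≡ 1 (mod 48)
Inverse = -13 mod 48 = 35
Check: 11 * 35 = 385 ≡ 1 (mod 48)

11^(-1) ≡ 35 (mod 48)


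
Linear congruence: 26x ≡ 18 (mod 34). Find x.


GCD(26, 34) = 2 divides 18
Divide: 13x ≡ 9 (mod 17)
x ≡ 2 (mod 17)


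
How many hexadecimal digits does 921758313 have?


921758313 in base 16 = 36F0EA69
Number of digits = 8

8 digits (base 16)


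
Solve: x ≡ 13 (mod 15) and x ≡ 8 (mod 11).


M = 15*11 = 165
M1 = M/15 = 11, M2 = M/11 = 15
M1^(-1) mod 15 = 11, M2^(-1) mod 11 = 3
x = 13*11*11 + 8*15*3 = 1933
1933 mod 165 = 118
Check: 118 mod 15 = 13 ✓, 118 mod 11 = 8 ✓

x ≡ 118 (mod 165)


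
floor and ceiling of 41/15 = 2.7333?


41/15 = 2.7333
floor = 2
ceil = 3

floor = 2, ceil = 3


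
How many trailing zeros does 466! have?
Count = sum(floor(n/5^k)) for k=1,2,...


floor(466/5) = 93
floor(466/25) = 18
floor(466/125) = 3
Total = 114

114 trailing zeros


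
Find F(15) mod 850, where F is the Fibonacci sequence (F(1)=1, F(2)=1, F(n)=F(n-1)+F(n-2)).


F(k) mod 850 for k=1..15:
1, 1, 2, 3, 5, 8, 13, 21, 34, 55, 89, 144, 233, 377, 610
F(15) mod 850 = 610


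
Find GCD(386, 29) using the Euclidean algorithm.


386 = 13 * 29 + 9
29 = 3 * 9 + 2
9 = 4 * 2 + 1
2 = 2 * 1 + 0
GCD = 1


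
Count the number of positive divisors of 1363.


1363 = 29^1 × 47^1
d(1363) = (1+1) × (1+1) = 4

4 divisors


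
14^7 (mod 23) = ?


14^1 mod 23 = 14
14^2 mod 23 = 12
14^3 mod 23 = 7
14^4 mod 23 = 6
14^5 mod 23 = 15
14^6 mod 23 = 3
14^7 mod 23 = 19


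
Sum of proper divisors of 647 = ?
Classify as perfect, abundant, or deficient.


Proper divisors: 1
Sum = 1 = 1
1 < 647 → deficient

s(647) = 1 (deficient)


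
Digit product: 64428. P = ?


6 × 4 × 4 × 2 × 8 = 1536


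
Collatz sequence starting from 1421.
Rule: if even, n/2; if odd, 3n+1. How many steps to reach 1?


1421 → 4264 → 2132 → 1066 → 533 → 1600 → 800 → 400 → 200 → 100 → 50 → 25 → 76 → 38 → 19 → 58 → 29 → 88 → 44 → 22 → 11 → 34 → 17 → 52 → 26 → 13 → 40 → 20 → 10 → 5 → 16 → 8 → 4 → 2 → 1
Total steps = 34

34 steps


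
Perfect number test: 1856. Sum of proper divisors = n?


Proper divisors of 1856: 1, 2, 4, 8, 16, 29, 32, 58, 64, 116, 232, 464, 928
Sum = 1 + 2 + 4 + 8 + 16 + 29 + 32 + 58 + 64 + 116 + 232 + 464 + 928 = 1954

No, 1856 is not perfect (1954 ≠ 1856)


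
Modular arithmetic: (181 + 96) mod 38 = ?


181 + 96 = 277
277 mod 38 = 11


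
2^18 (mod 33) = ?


2^1 mod 33 = 2
2^2 mod 33 = 4
2^3 mod 33 = 8
2^4 mod 33 = 16
2^5 mod 33 = 32
2^6 mod 33 = 31
2^7 mod 33 = 29
2^8 mod 33 = 25
2^9 mod 33 = 17
2^10 mod 33 = 1
2^11 mod 33 = 2
2^12 mod 33 = 4
2^13 mod 33 = 8
2^14 mod 33 = 16
2^15 mod 33 = 32
2^16 mod 33 = 31
2^17 mod 33 = 29
2^18 mod 33 = 25


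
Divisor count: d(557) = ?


557 = 557^1
d(557) = (1+1) = 2

2 divisors


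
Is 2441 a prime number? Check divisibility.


Check divisors up to sqrt(2441) = 49.4065
No divisors found.
2441 is prime.

Yes, 2441 is prime


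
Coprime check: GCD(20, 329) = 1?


Euclidean algorithm:
329 = 16 * 20 + 9
20 = 2 * 9 + 2
9 = 4 * 2 + 1
2 = 2 * 1 + 0
GCD(20, 329) = 1

Yes, coprime (GCD = 1)


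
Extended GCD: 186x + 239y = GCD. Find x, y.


Tabular extended Euclidean (each row: r = 186*s + 239*t):
r=186, s=1, t=0
r=239, s=0, t=1
q=0: r=186, s=1, t=0   [186*(1) + 239*(0) = 186]
q=1: r=53, s=-1, t=1   [186*(-1) + 239*(1) = 53]
q=3: r=27, s=4, t=-3   [186*(4) + 239*(-3) = 27]
q=1: r=26, s=-5, t=4   [186*(-5) + 239*(4) = 26]
q=1: r=1, s=9, t=-7   [186*(9) + 239*(-7) = 1]
q=26: r=0, s=-239, t=186   [186*(-239) + 239*(186) = 0]
GCD = 1; from the row with r=1: x=9, y=-7
Check: 186*(9) + 239*(-7) = 1674 - 1673 = 1

GCD = 1, x = 9, y = -7


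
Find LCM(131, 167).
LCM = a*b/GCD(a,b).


GCD(131, 167) = 1
LCM = 131*167/1 = 21877/1 = 21877

LCM = 21877


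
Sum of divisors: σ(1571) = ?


Divisors of 1571: 1, 1571
Sum = 1 + 1571 = 1572

σ(1571) = 1572


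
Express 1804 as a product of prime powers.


1804 / 2 = 902
902 / 2 = 451
451 / 11 = 41
41 / 41 = 1
1804 = 2^2 × 11 × 41


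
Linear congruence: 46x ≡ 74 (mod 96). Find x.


GCD(46, 96) = 2 divides 74
Divide: 23x ≡ 37 (mod 48)
x ≡ 35 (mod 48)


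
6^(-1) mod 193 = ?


Use the extended Euclidean algorithm on (193, 6); each row r = 193*s + 6*t:
r=193, s=1, t=0
r=6, s=0, t=1
q=32: r=1, s=1, t=-32   [193*(1) + 6*(-32) = 1]
q=6: r=0, s=-6, t=193   [193*(-6) + 6*(193) = 0]
GCD = 1 with t = -32, so 6*(-32) ≡ 1 (mod 193)
Inverse = -32 mod 193 = 161
Check: 6 * 161 = 966 ≡ 1 (mod 193)

6^(-1) ≡ 161 (mod 193)


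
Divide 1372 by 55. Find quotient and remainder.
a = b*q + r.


1372 = 55 * 24 + 52
Check: 1320 + 52 = 1372

q = 24, r = 52


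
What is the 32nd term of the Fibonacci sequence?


Sequence: 1, 1, 2, 3, 5, 8, 13, 21, 34, 55, 89, 144, 233, 377, 610, 987, 1597, 2584, 4181, 6765, 10946, 17711, 28657, 46368, 75025, 121393, 196418, 317811, 514229, 832040, 1346269, 2178309
F(32) = 2178309


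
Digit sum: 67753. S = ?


6 + 7 + 7 + 5 + 3 = 28


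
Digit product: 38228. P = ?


3 × 8 × 2 × 2 × 8 = 768


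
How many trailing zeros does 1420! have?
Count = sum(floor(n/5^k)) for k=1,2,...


floor(1420/5) = 284
floor(1420/25) = 56
floor(1420/125) = 11
floor(1420/625) = 2
Total = 353

353 trailing zeros


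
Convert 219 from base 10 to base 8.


219 (base 10) = 219 (decimal)
219 (decimal) = 333 (base 8)


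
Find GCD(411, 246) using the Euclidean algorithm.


411 = 1 * 246 + 165
246 = 1 * 165 + 81
165 = 2 * 81 + 3
81 = 27 * 3 + 0
GCD = 3


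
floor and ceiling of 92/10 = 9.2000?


92/10 = 9.2000
floor = 9
ceil = 10

floor = 9, ceil = 10


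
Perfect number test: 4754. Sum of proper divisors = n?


Proper divisors of 4754: 1, 2, 2377
Sum = 1 + 2 + 2377 = 2380

No, 4754 is not perfect (2380 ≠ 4754)


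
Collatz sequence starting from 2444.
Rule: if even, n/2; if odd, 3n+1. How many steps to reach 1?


2444 → 1222 → 611 → 1834 → 917 → 2752 → 1376 → 688 → 344 → 172 → 86 → 43 → 130 → 65 → 196 → 98 → 49 → 148 → 74 → 37 → 112 → 56 → 28 → 14 → 7 → 22 → 11 → 34 → 17 → 52 → 26 → 13 → 40 → 20 → 10 → 5 → 16 → 8 → 4 → 2 → 1
Total steps = 40

40 steps


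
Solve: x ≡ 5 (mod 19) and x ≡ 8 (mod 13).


M = 19*13 = 247
M1 = M/19 = 13, M2 = M/13 = 19
M1^(-1) mod 19 = 3, M2^(-1) mod 13 = 11
x = 5*13*3 + 8*19*11 = 1867
1867 mod 247 = 138
Check: 138 mod 19 = 5 ✓, 138 mod 13 = 8 ✓

x ≡ 138 (mod 247)


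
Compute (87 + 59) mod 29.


87 + 59 = 146
146 mod 29 = 1


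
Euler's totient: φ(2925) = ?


2925 = 3^2 × 5^2 × 13
Prime factors: 3, 5, 13
φ(2925) = 2925 × (1-1/3) × (1-1/5) × (1-1/13)
= 2925 × 2/3 × 4/5 × 12/13 = 1440

φ(2925) = 1440


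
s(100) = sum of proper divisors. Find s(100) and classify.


Proper divisors: 1, 2, 4, 5, 10, 20, 25, 50
Sum = 1 + 2 + 4 + 5 + 10 + 20 + 25 + 50 = 117
117 > 100 → abundant

s(100) = 117 (abundant)


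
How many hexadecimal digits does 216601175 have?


216601175 in base 16 = CE91257
Number of digits = 7

7 digits (base 16)


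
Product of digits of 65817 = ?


6 × 5 × 8 × 1 × 7 = 1680


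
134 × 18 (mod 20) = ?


134 × 18 = 2412
2412 mod 20 = 12


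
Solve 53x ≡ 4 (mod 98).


GCD(53, 98) = 1, unique solution
a^(-1) mod 98 = 37
x = 37 * 4 mod 98 = 50

x ≡ 50 (mod 98)


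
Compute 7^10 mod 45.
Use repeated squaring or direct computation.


7^1 mod 45 = 7
7^2 mod 45 = 4
7^3 mod 45 = 28
7^4 mod 45 = 16
7^5 mod 45 = 22
7^6 mod 45 = 19
7^7 mod 45 = 43
7^8 mod 45 = 31
7^9 mod 45 = 37
7^10 mod 45 = 34


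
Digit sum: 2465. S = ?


2 + 4 + 6 + 5 = 17


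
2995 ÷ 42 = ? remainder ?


2995 = 42 * 71 + 13
Check: 2982 + 13 = 2995

q = 71, r = 13


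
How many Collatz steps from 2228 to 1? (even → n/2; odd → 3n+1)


2228 → 1114 → 557 → 1672 → 836 → 418 → 209 → 628 → 314 → 157 → 472 → 236 → 118 → 59 → 178 → 89 → 268 → 134 → 67 → 202 → 101 → 304 → 152 → 76 → 38 → 19 → 58 → 29 → 88 → 44 → 22 → 11 → 34 → 17 → 52 → 26 → 13 → 40 → 20 → 10 → 5 → 16 → 8 → 4 → 2 → 1
Total steps = 45

45 steps


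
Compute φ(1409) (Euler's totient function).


1409 = 1409
Prime factors: 1409
φ(1409) = 1409 × (1-1/1409)
= 1409 × 1408/1409 = 1408

φ(1409) = 1408


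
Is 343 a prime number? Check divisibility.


343 / 7 = 49 (exact division)
343 is NOT prime.

No, 343 is not prime


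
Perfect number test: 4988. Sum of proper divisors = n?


Proper divisors of 4988: 1, 2, 4, 29, 43, 58, 86, 116, 172, 1247, 2494
Sum = 1 + 2 + 4 + 29 + 43 + 58 + 86 + 116 + 172 + 1247 + 2494 = 4252

No, 4988 is not perfect (4252 ≠ 4988)


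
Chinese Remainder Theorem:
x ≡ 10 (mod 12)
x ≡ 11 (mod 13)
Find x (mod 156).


M = 12*13 = 156
M1 = M/12 = 13, M2 = M/13 = 12
M1^(-1) mod 12 = 1, M2^(-1) mod 13 = 12
x = 10*13*1 + 11*12*12 = 1714
1714 mod 156 = 154
Check: 154 mod 12 = 10 ✓, 154 mod 13 = 11 ✓

x ≡ 154 (mod 156)


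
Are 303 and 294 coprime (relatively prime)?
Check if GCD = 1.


Euclidean algorithm:
303 = 1 * 294 + 9
294 = 32 * 9 + 6
9 = 1 * 6 + 3
6 = 2 * 3 + 0
GCD(303, 294) = 3

No, not coprime (GCD = 3)


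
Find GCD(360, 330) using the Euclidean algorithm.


360 = 1 * 330 + 30
330 = 11 * 30 + 0
GCD = 30


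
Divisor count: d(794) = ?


794 = 2^1 × 397^1
d(794) = (1+1) × (1+1) = 4

4 divisors


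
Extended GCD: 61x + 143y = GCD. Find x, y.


Tabular extended Euclidean (each row: r = 61*s + 143*t):
r=61, s=1, t=0
r=143, s=0, t=1
q=0: r=61, s=1, t=0   [61*(1) + 143*(0) = 61]
q=2: r=21, s=-2, t=1   [61*(-2) + 143*(1) = 21]
q=2: r=19, s=5, t=-2   [61*(5) + 143*(-2) = 19]
q=1: r=2, s=-7, t=3   [61*(-7) + 143*(3) = 2]
q=9: r=1, s=68, t=-29   [61*(68) + 143*(-29) = 1]
q=2: r=0, s=-143, t=61   [61*(-143) + 143*(61) = 0]
GCD = 1; from the row with r=1: x=68, y=-29
Check: 61*(68) + 143*(-29) = 4148 - 4147 = 1

GCD = 1, x = 68, y = -29


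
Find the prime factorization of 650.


650 / 2 = 325
325 / 5 = 65
65 / 5 = 13
13 / 13 = 1
650 = 2 × 5^2 × 13


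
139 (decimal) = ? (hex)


139 (base 10) = 139 (decimal)
139 (decimal) = 8B (base 16)


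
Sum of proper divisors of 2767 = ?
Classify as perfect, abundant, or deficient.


Proper divisors: 1
Sum = 1 = 1
1 < 2767 → deficient

s(2767) = 1 (deficient)


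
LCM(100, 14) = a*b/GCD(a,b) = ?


GCD(100, 14) = 2
LCM = 100*14/2 = 1400/2 = 700

LCM = 700


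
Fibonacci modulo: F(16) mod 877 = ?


F(k) mod 877 for k=1..16:
1, 1, 2, 3, 5, 8, 13, 21, 34, 55, 89, 144, 233, 377, 610, 110
F(16) mod 877 = 110


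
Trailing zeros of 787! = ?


floor(787/5) = 157
floor(787/25) = 31
floor(787/125) = 6
floor(787/625) = 1
Total = 195

195 trailing zeros


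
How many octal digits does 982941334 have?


982941334 in base 8 = 7245477226
Number of digits = 10

10 digits (base 8)


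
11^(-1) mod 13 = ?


Use the extended Euclidean algorithm on (13, 11); each row r = 13*s + 11*t:
r=13, s=1, t=0
r=11, s=0, t=1
q=1: r=2, s=1, t=-1   [13*(1) + 11*(-1) = 2]
q=5: r=1, s=-5, t=6   [13*(-5) + 11*(6) = 1]
q=2: r=0, s=11, t=-13   [13*(11) + 11*(-13) = 0]
GCD = 1 with t = 6, so 11*(6) ≡ 1 (mod 13)
Inverse = 6 mod 13 = 6
Check: 11 * 6 = 66 ≡ 1 (mod 13)

11^(-1) ≡ 6 (mod 13)


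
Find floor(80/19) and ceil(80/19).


80/19 = 4.2105
floor = 4
ceil = 5

floor = 4, ceil = 5


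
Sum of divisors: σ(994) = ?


Divisors of 994: 1, 2, 7, 14, 71, 142, 497, 994
Sum = 1 + 2 + 7 + 14 + 71 + 142 + 497 + 994 = 1728

σ(994) = 1728


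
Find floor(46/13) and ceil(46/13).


46/13 = 3.5385
floor = 3
ceil = 4

floor = 3, ceil = 4


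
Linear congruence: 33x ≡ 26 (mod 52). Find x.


GCD(33, 52) = 1, unique solution
a^(-1) mod 52 = 41
x = 41 * 26 mod 52 = 26

x ≡ 26 (mod 52)


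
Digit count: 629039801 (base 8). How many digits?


629039801 in base 8 = 4537461271
Number of digits = 10

10 digits (base 8)


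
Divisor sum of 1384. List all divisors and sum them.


Divisors of 1384: 1, 2, 4, 8, 173, 346, 692, 1384
Sum = 1 + 2 + 4 + 8 + 173 + 346 + 692 + 1384 = 2610

σ(1384) = 2610


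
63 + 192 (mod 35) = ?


63 + 192 = 255
255 mod 35 = 10


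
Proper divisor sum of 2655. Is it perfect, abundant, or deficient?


Proper divisors: 1, 3, 5, 9, 15, 45, 59, 177, 295, 531, 885
Sum = 1 + 3 + 5 + 9 + 15 + 45 + 59 + 177 + 295 + 531 + 885 = 2025
2025 < 2655 → deficient

s(2655) = 2025 (deficient)


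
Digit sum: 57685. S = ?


5 + 7 + 6 + 8 + 5 = 31


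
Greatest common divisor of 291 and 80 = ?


291 = 3 * 80 + 51
80 = 1 * 51 + 29
51 = 1 * 29 + 22
29 = 1 * 22 + 7
22 = 3 * 7 + 1
7 = 7 * 1 + 0
GCD = 1


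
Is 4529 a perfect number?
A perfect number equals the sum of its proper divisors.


Proper divisors of 4529: 1, 7, 647
Sum = 1 + 7 + 647 = 655

No, 4529 is not perfect (655 ≠ 4529)


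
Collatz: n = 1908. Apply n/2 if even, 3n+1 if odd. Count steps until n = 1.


1908 → 954 → 477 → 1432 → 716 → 358 → 179 → 538 → 269 → 808 → 404 → 202 → 101 → 304 → 152 → 76 → 38 → 19 → 58 → 29 → 88 → 44 → 22 → 11 → 34 → 17 → 52 → 26 → 13 → 40 → 20 → 10 → 5 → 16 → 8 → 4 → 2 → 1
Total steps = 37

37 steps


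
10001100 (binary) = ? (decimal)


10001100 (base 2) = 140 (decimal)
140 (decimal) = 140 (base 10)


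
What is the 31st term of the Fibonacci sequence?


Sequence: 1, 1, 2, 3, 5, 8, 13, 21, 34, 55, 89, 144, 233, 377, 610, 987, 1597, 2584, 4181, 6765, 10946, 17711, 28657, 46368, 75025, 121393, 196418, 317811, 514229, 832040, 1346269
F(31) = 1346269


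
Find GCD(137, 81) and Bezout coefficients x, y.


Tabular extended Euclidean (each row: r = 137*s + 81*t):
r=137, s=1, t=0
r=81, s=0, t=1
q=1: r=56, s=1, t=-1   [137*(1) + 81*(-1) = 56]
q=1: r=25, s=-1, t=2   [137*(-1) + 81*(2) = 25]
q=2: r=6, s=3, t=-5   [137*(3) + 81*(-5) = 6]
q=4: r=1, s=-13, t=22   [137*(-13) + 81*(22) = 1]
q=6: r=0, s=81, t=-137   [137*(81) + 81*(-137) = 0]
GCD = 1; from the row with r=1: x=-13, y=22
Check: 137*(-13) + 81*(22) = -1781 + 1782 = 1

GCD = 1, x = -13, y = 22


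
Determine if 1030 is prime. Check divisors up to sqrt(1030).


1030 / 2 = 515 (exact division)
1030 is NOT prime.

No, 1030 is not prime


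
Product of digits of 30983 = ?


3 × 0 × 9 × 8 × 3 = 0


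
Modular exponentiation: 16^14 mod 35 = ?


16^1 mod 35 = 16
16^2 mod 35 = 11
16^3 mod 35 = 1
16^4 mod 35 = 16
16^5 mod 35 = 11
16^6 mod 35 = 1
16^7 mod 35 = 16
16^8 mod 35 = 11
16^9 mod 35 = 1
16^10 mod 35 = 16
16^11 mod 35 = 11
16^12 mod 35 = 1
16^13 mod 35 = 16
16^14 mod 35 = 11


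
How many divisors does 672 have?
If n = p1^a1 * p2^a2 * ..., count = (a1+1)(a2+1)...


672 = 2^5 × 3^1 × 7^1
d(672) = (5+1) × (1+1) × (1+1) = 24

24 divisors


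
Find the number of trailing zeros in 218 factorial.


floor(218/5) = 43
floor(218/25) = 8
floor(218/125) = 1
Total = 52

52 trailing zeros


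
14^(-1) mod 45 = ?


Use the extended Euclidean algorithm on (45, 14); each row r = 45*s + 14*t:
r=45, s=1, t=0
r=14, s=0, t=1
q=3: r=3, s=1, t=-3   [45*(1) + 14*(-3) = 3]
q=4: r=2, s=-4, t=13   [45*(-4) + 14*(13) = 2]
q=1: r=1, s=5, t=-16   [45*(5) + 14*(-16) = 1]
q=2: r=0, s=-14, t=45   [45*(-14) + 14*(45) = 0]
GCD = 1 with t = -16, so 14*(-16) ≡ 1 (mod 45)
Inverse = -16 mod 45 = 29
Check: 14 * 29 = 406 ≡ 1 (mod 45)

14^(-1) ≡ 29 (mod 45)


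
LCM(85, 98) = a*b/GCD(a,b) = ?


GCD(85, 98) = 1
LCM = 85*98/1 = 8330/1 = 8330

LCM = 8330


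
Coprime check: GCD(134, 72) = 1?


Euclidean algorithm:
134 = 1 * 72 + 62
72 = 1 * 62 + 10
62 = 6 * 10 + 2
10 = 5 * 2 + 0
GCD(134, 72) = 2

No, not coprime (GCD = 2)


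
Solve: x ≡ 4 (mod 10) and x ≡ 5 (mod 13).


M = 10*13 = 130
M1 = M/10 = 13, M2 = M/13 = 10
M1^(-1) mod 10 = 7, M2^(-1) mod 13 = 4
x = 4*13*7 + 5*10*4 = 564
564 mod 130 = 44
Check: 44 mod 10 = 4 ✓, 44 mod 13 = 5 ✓

x ≡ 44 (mod 130)


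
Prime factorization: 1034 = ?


1034 / 2 = 517
517 / 11 = 47
47 / 47 = 1
1034 = 2 × 11 × 47


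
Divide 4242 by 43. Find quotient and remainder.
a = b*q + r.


4242 = 43 * 98 + 28
Check: 4214 + 28 = 4242

q = 98, r = 28


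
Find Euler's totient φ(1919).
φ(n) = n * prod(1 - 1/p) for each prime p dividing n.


1919 = 19 × 101
Prime factors: 19, 101
φ(1919) = 1919 × (1-1/19) × (1-1/101)
= 1919 × 18/19 × 100/101 = 1800

φ(1919) = 1800


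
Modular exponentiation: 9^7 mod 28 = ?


9^1 mod 28 = 9
9^2 mod 28 = 25
9^3 mod 28 = 1
9^4 mod 28 = 9
9^5 mod 28 = 25
9^6 mod 28 = 1
9^7 mod 28 = 9


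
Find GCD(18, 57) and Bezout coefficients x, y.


Tabular extended Euclidean (each row: r = 18*s + 57*t):
r=18, s=1, t=0
r=57, s=0, t=1
q=0: r=18, s=1, t=0   [18*(1) + 57*(0) = 18]
q=3: r=3, s=-3, t=1   [18*(-3) + 57*(1) = 3]
q=6: r=0, s=19, t=-6   [18*(19) + 57*(-6) = 0]
GCD = 3; from the row with r=3: x=-3, y=1
Check: 18*(-3) + 57*(1) = -54 + 57 = 3

GCD = 3, x = -3, y = 1
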